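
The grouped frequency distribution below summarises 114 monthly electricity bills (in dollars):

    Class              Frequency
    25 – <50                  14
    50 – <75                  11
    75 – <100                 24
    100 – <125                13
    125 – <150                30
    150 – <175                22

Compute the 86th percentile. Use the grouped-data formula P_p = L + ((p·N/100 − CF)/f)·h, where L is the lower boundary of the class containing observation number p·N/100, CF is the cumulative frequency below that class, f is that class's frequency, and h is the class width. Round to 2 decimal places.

N = 114; target position k = 86/100 · 114 = 98.04.
Cumulative frequencies: 14, 25, 49, 62, 92, 114.
Observation 98.04 falls in the class 150 – <175.
L = 150, CF = 92, f = 22, h = 25.
P86 = 150 + ((98.04 − 92)/22)·25 = 150 + 6.86364 = 156.864.

156.86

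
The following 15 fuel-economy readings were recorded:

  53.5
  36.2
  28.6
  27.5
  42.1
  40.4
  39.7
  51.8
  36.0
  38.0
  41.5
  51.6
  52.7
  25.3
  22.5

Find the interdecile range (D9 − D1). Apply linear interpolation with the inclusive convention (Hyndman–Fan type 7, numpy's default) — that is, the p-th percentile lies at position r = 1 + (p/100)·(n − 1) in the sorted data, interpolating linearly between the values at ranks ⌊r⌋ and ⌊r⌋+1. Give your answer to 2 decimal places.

26.16

Sorted: 22.5, 25.3, 27.5, 28.6, 36.0, 36.2, 38.0, 39.7, 40.4, 41.5, 42.1, 51.6, 51.8, 52.7, 53.5.
n = 15.
P10: r = 2.4; ranks 2–3 are 25.3, 27.5; interpolating gives 26.18.
P90: r = 13.6; ranks 13–14 are 51.8, 52.7; interpolating gives 52.34.
Difference: 52.34 − 26.18 = 26.16.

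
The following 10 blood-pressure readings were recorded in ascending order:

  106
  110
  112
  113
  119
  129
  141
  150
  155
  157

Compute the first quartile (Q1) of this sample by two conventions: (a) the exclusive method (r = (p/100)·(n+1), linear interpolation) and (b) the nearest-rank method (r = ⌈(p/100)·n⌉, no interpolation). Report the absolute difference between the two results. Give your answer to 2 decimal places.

0.50

n = 10.
(a) r = 2.75; between ranks 2 (110) and 3 (112): 111.5.
(b) the nearest-rank method: rank 3 → 112.
|111.5 − 112| = 0.5.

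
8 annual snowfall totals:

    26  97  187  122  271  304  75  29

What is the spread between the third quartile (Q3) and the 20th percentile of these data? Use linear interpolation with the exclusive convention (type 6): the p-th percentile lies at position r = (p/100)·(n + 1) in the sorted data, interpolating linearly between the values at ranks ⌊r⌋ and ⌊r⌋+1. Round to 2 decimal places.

Sorted: 26, 29, 75, 97, 122, 187, 271, 304.
n = 8.
P20: r = 1.8; ranks 1–2 are 26, 29; interpolating gives 28.4.
P75: r = 6.75; ranks 6–7 are 187, 271; interpolating gives 250.
Difference: 250 − 28.4 = 221.6.

221.60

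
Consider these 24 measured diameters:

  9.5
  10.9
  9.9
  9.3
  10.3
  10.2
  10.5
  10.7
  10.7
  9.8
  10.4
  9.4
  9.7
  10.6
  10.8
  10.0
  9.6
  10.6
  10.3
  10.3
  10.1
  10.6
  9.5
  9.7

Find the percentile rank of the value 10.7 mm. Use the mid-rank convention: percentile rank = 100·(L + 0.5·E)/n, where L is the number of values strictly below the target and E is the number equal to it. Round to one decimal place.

Sorted: 9.3, 9.4, 9.5, 9.5, 9.6, 9.7, 9.7, 9.8, 9.9, 10.0, 10.1, 10.2, 10.3, 10.3, 10.3, 10.4, 10.5, 10.6, 10.6, 10.6, 10.7, 10.7, 10.8, 10.9.
Count below 10.7: L = 20; count equal: E = 2; n = 24.
Percentile rank = 100·(20 + 0.5·2)/24 = 100·21/24 = 87.5.

87.5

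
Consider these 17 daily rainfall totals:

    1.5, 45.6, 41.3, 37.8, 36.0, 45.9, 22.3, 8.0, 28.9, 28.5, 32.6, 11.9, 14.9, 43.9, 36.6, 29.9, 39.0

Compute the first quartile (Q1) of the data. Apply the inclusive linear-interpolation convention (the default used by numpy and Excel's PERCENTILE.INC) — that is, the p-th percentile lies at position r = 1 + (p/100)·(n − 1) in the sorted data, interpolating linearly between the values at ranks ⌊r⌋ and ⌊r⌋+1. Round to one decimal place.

22.3

Sorted: 1.5, 8.0, 11.9, 14.9, 22.3, 28.5, 28.9, 29.9, 32.6, 36.0, 36.6, 37.8, 39.0, 41.3, 43.9, 45.6, 45.9.
n = 17.
r = 1 + (25/100)·(17 − 1) = 1 + 4 = 5.
r is an integer, so P25 is the value at rank 5: 22.3.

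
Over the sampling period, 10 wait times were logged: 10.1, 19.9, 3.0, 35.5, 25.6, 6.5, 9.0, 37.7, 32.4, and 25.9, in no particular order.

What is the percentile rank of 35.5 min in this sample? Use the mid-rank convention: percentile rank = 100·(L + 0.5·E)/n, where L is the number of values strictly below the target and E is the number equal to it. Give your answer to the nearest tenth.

85.0

Sorted: 3.0, 6.5, 9.0, 10.1, 19.9, 25.6, 25.9, 32.4, 35.5, 37.7.
Count below 35.5: L = 8; count equal: E = 1; n = 10.
Percentile rank = 100·(8 + 0.5·1)/10 = 100·8.5/10 = 85.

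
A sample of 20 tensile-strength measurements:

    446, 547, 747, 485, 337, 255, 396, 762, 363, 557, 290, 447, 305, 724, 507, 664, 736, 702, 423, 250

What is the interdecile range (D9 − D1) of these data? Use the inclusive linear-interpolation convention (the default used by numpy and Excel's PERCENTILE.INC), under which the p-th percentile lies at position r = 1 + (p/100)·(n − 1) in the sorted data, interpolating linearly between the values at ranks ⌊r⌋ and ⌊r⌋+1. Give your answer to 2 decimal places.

450.60

Sorted: 250, 255, 290, 305, 337, 363, 396, 423, 446, 447, 485, 507, 547, 557, 664, 702, 724, 736, 747, 762.
n = 20.
P10: r = 2.9; ranks 2–3 are 255, 290; interpolating gives 286.5.
P90: r = 18.1; ranks 18–19 are 736, 747; interpolating gives 737.1.
Difference: 737.1 − 286.5 = 450.6.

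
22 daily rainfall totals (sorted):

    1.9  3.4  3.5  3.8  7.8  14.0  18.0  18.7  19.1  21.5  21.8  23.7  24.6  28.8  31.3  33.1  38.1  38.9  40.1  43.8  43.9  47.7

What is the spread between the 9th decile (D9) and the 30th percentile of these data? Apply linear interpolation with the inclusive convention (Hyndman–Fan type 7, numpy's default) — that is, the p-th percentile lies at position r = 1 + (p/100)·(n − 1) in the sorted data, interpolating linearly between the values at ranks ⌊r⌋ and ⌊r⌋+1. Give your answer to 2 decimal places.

25.22

n = 22.
P30: r = 7.3; ranks 7–8 are 18.0, 18.7; interpolating gives 18.21.
P90: r = 19.9; ranks 19–20 are 40.1, 43.8; interpolating gives 43.43.
Difference: 43.43 − 18.21 = 25.22.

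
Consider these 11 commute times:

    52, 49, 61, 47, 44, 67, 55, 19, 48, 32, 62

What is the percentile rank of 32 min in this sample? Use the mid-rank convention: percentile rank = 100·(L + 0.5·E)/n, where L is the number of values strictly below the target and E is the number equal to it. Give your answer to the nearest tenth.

Sorted: 19, 32, 44, 47, 48, 49, 52, 55, 61, 62, 67.
Count below 32: L = 1; count equal: E = 1; n = 11.
Percentile rank = 100·(1 + 0.5·1)/11 = 100·1.5/11 = 13.64.

13.6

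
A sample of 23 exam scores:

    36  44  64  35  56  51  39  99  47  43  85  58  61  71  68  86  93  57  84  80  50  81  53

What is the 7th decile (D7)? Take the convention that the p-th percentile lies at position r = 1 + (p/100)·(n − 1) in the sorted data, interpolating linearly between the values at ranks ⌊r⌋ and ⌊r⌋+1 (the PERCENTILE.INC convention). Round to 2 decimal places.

Sorted: 35, 36, 39, 43, 44, 47, 50, 51, 53, 56, 57, 58, 61, 64, 68, 71, 80, 81, 84, 85, 86, 93, 99.
n = 23.
r = 1 + (70/100)·(23 − 1) = 1 + 15.4 = 16.4.
Rank 16 is 71 and rank 17 is 80.
Interpolate: 71 + 0.4·(80 − 71) = 71 + 0.4·9 = 74.6.

74.60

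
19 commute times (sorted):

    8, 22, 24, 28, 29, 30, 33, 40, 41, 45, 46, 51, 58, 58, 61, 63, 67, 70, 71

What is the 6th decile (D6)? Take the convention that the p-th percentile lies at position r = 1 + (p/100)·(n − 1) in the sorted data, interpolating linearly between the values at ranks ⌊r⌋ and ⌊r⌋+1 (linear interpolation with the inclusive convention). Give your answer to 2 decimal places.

50.00

n = 19.
r = 1 + (60/100)·(19 − 1) = 1 + 10.8 = 11.8.
Rank 11 is 46 and rank 12 is 51.
Interpolate: 46 + 0.8·(51 − 46) = 46 + 0.8·5 = 50.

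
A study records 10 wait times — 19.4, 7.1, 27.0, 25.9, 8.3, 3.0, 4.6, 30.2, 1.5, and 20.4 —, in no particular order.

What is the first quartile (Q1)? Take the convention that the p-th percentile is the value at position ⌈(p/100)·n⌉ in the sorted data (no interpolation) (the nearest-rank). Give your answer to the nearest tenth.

4.6

Sorted: 1.5, 3.0, 4.6, 7.1, 8.3, 19.4, 20.4, 25.9, 27.0, 30.2.
n = 10.
Position = ⌈25/100 · 10⌉ = ⌈2.5⌉ = 3.
The value at rank 3 is 4.6.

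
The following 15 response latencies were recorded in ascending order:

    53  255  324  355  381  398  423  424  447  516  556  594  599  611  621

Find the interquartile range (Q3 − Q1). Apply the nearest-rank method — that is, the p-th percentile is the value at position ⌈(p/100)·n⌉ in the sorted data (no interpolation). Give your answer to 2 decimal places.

n = 15.
P25: rank ⌈25/100·15⌉ = 4 → 355.
P75: rank ⌈75/100·15⌉ = 12 → 594.
Difference: 594 − 355 = 239.

239.00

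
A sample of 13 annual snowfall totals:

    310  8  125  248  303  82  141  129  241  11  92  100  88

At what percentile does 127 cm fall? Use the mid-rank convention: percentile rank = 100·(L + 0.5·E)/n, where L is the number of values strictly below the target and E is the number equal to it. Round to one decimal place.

53.8

Sorted: 8, 11, 82, 88, 92, 100, 125, 129, 141, 241, 248, 303, 310.
Count below 127: L = 7; count equal: E = 0; n = 13.
Percentile rank = 100·(7 + 0.5·0)/13 = 100·7/13 = 53.85.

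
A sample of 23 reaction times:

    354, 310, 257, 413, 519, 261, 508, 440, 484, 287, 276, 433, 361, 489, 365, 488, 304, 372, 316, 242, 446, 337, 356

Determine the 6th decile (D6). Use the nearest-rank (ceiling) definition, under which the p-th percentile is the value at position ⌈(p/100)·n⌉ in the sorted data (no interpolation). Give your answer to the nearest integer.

Sorted: 242, 257, 261, 276, 287, 304, 310, 316, 337, 354, 356, 361, 365, 372, 413, 433, 440, 446, 484, 488, 489, 508, 519.
n = 23.
Position = ⌈60/100 · 23⌉ = ⌈13.8⌉ = 14.
The value at rank 14 is 372.

372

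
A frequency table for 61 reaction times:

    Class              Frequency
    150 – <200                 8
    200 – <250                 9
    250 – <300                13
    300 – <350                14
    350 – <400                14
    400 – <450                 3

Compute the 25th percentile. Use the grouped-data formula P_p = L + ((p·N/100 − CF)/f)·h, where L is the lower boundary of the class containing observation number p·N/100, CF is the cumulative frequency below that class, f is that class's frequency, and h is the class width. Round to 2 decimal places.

240.28

N = 61; target position k = 25/100 · 61 = 15.25.
Cumulative frequencies: 8, 17, 30, 44, 58, 61.
Observation 15.25 falls in the class 200 – <250.
L = 200, CF = 8, f = 9, h = 50.
P25 = 200 + ((15.25 − 8)/9)·50 = 200 + 40.2778 = 240.278.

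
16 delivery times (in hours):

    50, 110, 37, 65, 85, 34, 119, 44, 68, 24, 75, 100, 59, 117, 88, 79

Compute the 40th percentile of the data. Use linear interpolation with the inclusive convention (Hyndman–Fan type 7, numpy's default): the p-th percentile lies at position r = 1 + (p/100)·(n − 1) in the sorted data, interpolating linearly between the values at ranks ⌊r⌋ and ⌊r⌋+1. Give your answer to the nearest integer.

Sorted: 24, 34, 37, 44, 50, 59, 65, 68, 75, 79, 85, 88, 100, 110, 117, 119.
n = 16.
r = 1 + (40/100)·(16 − 1) = 1 + 6 = 7.
r is an integer, so P40 is the value at rank 7: 65.

65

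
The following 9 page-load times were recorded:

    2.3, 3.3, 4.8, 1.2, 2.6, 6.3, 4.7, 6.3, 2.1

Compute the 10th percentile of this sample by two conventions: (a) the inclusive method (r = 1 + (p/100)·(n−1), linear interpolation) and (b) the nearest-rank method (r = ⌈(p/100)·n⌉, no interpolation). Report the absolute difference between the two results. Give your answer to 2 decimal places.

0.72

Sorted: 1.2, 2.1, 2.3, 2.6, 3.3, 4.7, 4.8, 6.3, 6.3.
n = 9.
(a) r = 1.8; between ranks 1 (1.2) and 2 (2.1): 1.92.
(b) the nearest-rank method: rank 1 → 1.2.
|1.92 − 1.2| = 0.72.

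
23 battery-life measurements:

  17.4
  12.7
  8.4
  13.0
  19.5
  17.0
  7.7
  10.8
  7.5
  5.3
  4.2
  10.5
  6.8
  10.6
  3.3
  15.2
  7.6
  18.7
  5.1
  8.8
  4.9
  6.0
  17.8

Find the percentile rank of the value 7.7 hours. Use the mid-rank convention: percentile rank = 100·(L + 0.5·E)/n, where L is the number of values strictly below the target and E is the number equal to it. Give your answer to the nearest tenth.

41.3

Sorted: 3.3, 4.2, 4.9, 5.1, 5.3, 6.0, 6.8, 7.5, 7.6, 7.7, 8.4, 8.8, 10.5, 10.6, 10.8, 12.7, 13.0, 15.2, 17.0, 17.4, 17.8, 18.7, 19.5.
Count below 7.7: L = 9; count equal: E = 1; n = 23.
Percentile rank = 100·(9 + 0.5·1)/23 = 100·9.5/23 = 41.3.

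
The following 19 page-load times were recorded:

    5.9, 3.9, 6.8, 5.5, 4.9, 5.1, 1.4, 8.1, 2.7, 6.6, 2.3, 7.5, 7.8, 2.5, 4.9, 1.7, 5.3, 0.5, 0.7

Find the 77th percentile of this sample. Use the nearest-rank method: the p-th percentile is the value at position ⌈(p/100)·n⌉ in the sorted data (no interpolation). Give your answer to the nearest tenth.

6.6

Sorted: 0.5, 0.7, 1.4, 1.7, 2.3, 2.5, 2.7, 3.9, 4.9, 4.9, 5.1, 5.3, 5.5, 5.9, 6.6, 6.8, 7.5, 7.8, 8.1.
n = 19.
Position = ⌈77/100 · 19⌉ = ⌈14.63⌉ = 15.
The value at rank 15 is 6.6.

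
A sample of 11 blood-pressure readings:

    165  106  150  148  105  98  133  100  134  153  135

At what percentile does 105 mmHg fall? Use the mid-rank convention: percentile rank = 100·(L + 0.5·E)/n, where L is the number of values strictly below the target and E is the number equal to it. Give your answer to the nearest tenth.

Sorted: 98, 100, 105, 106, 133, 134, 135, 148, 150, 153, 165.
Count below 105: L = 2; count equal: E = 1; n = 11.
Percentile rank = 100·(2 + 0.5·1)/11 = 100·2.5/11 = 22.73.

22.7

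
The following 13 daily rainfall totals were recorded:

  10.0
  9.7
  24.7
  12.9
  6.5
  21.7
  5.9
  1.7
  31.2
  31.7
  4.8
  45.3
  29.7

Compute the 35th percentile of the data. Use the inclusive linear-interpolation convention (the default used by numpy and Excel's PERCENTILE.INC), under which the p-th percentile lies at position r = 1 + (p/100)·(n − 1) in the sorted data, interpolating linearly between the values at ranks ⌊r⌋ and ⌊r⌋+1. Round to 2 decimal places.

9.76

Sorted: 1.7, 4.8, 5.9, 6.5, 9.7, 10.0, 12.9, 21.7, 24.7, 29.7, 31.2, 31.7, 45.3.
n = 13.
r = 1 + (35/100)·(13 − 1) = 1 + 4.2 = 5.2.
Rank 5 is 9.7 and rank 6 is 10.0.
Interpolate: 9.7 + 0.2·(10.0 − 9.7) = 9.7 + 0.2·0.3 = 9.76.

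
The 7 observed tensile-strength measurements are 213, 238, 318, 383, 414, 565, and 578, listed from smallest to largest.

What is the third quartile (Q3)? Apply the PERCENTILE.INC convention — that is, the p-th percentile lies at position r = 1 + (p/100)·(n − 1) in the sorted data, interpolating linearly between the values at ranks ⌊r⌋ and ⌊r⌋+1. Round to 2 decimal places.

n = 7.
r = 1 + (75/100)·(7 − 1) = 1 + 4.5 = 5.5.
Rank 5 is 414 and rank 6 is 565.
Interpolate: 414 + 0.5·(565 − 414) = 414 + 0.5·151 = 489.5.

489.50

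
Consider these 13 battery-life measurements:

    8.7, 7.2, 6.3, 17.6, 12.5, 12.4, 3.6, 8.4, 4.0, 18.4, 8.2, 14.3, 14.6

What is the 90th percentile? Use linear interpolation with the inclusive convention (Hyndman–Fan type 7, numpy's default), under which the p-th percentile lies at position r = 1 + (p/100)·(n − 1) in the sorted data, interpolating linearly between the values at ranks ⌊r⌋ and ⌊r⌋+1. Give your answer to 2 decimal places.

Sorted: 3.6, 4.0, 6.3, 7.2, 8.2, 8.4, 8.7, 12.4, 12.5, 14.3, 14.6, 17.6, 18.4.
n = 13.
r = 1 + (90/100)·(13 − 1) = 1 + 10.8 = 11.8.
Rank 11 is 14.6 and rank 12 is 17.6.
Interpolate: 14.6 + 0.8·(17.6 − 14.6) = 14.6 + 0.8·3 = 17.

17.00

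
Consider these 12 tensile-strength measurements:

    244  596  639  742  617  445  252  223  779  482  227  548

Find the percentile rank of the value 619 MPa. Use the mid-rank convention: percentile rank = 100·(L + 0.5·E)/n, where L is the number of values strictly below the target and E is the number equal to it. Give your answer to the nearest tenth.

Sorted: 223, 227, 244, 252, 445, 482, 548, 596, 617, 639, 742, 779.
Count below 619: L = 9; count equal: E = 0; n = 12.
Percentile rank = 100·(9 + 0.5·0)/12 = 100·9/12 = 75.

75.0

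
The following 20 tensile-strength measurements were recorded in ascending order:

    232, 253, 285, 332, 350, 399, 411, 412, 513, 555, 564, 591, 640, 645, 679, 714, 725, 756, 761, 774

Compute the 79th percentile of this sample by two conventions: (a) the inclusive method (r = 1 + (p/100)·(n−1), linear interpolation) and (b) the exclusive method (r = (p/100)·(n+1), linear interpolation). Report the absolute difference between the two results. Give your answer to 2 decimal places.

n = 20.
(a) r = 16.01; between ranks 16 (714) and 17 (725): 714.11.
(b) r = 16.59; between ranks 16 (714) and 17 (725): 720.49.
|714.11 − 720.49| = 6.38.

6.38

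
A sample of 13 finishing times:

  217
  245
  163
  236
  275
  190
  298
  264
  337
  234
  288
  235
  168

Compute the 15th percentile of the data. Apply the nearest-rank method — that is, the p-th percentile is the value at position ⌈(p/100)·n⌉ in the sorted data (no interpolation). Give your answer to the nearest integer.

Sorted: 163, 168, 190, 217, 234, 235, 236, 245, 264, 275, 288, 298, 337.
n = 13.
Position = ⌈15/100 · 13⌉ = ⌈1.95⌉ = 2.
The value at rank 2 is 168.

168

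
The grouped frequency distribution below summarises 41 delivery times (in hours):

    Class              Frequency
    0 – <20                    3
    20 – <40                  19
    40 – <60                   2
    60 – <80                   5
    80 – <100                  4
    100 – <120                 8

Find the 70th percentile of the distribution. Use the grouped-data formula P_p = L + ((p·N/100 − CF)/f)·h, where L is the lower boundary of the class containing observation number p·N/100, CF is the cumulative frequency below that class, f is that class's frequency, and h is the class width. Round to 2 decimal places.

N = 41; target position k = 70/100 · 41 = 28.7.
Cumulative frequencies: 3, 22, 24, 29, 33, 41.
Observation 28.7 falls in the class 60 – <80.
L = 60, CF = 24, f = 5, h = 20.
P70 = 60 + ((28.7 − 24)/5)·20 = 60 + 18.8 = 78.8.

78.80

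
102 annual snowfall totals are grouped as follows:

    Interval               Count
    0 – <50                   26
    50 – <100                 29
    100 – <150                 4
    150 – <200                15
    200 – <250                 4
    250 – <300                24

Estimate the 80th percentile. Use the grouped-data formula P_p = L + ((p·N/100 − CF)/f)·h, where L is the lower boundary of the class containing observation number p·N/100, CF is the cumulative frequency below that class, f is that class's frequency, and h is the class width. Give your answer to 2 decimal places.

N = 102; target position k = 80/100 · 102 = 81.6.
Cumulative frequencies: 26, 55, 59, 74, 78, 102.
Observation 81.6 falls in the class 250 – <300.
L = 250, CF = 78, f = 24, h = 50.
P80 = 250 + ((81.6 − 78)/24)·50 = 250 + 7.5 = 257.5.

257.50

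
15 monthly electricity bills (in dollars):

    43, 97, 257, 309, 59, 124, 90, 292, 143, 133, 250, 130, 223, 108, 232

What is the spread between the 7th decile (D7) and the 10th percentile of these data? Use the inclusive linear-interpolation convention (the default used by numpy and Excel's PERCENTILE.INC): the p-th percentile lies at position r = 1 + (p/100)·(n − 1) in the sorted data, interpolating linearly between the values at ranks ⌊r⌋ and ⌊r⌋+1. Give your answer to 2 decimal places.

Sorted: 43, 59, 90, 97, 108, 124, 130, 133, 143, 223, 232, 250, 257, 292, 309.
n = 15.
P10: r = 2.4; ranks 2–3 are 59, 90; interpolating gives 71.4.
P70: r = 10.8; ranks 10–11 are 223, 232; interpolating gives 230.2.
Difference: 230.2 − 71.4 = 158.8.

158.80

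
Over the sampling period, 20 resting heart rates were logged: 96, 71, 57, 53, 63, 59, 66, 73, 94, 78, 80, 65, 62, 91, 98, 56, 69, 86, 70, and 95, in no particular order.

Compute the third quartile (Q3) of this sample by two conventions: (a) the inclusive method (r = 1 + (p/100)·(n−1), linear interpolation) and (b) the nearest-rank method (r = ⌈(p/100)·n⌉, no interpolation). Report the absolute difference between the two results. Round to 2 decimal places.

1.25

Sorted: 53, 56, 57, 59, 62, 63, 65, 66, 69, 70, 71, 73, 78, 80, 86, 91, 94, 95, 96, 98.
n = 20.
(a) r = 15.25; between ranks 15 (86) and 16 (91): 87.25.
(b) the nearest-rank method: rank 15 → 86.
|87.25 − 86| = 1.25.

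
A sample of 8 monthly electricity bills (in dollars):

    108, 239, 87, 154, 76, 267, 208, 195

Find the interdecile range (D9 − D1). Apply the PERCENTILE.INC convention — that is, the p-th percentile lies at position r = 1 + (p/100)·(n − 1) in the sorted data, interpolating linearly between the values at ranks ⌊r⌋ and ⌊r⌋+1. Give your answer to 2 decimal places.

163.70

Sorted: 76, 87, 108, 154, 195, 208, 239, 267.
n = 8.
P10: r = 1.7; ranks 1–2 are 76, 87; interpolating gives 83.7.
P90: r = 7.3; ranks 7–8 are 239, 267; interpolating gives 247.4.
Difference: 247.4 − 83.7 = 163.7.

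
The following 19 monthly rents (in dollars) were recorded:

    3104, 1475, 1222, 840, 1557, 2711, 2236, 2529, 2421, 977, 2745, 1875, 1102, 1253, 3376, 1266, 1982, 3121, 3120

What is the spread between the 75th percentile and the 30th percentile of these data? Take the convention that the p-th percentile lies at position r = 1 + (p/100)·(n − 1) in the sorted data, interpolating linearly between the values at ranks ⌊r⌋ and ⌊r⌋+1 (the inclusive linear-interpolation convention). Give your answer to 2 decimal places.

Sorted: 840, 977, 1102, 1222, 1253, 1266, 1475, 1557, 1875, 1982, 2236, 2421, 2529, 2711, 2745, 3104, 3120, 3121, 3376.
n = 19.
P30: r = 6.4; ranks 6–7 are 1266, 1475; interpolating gives 1349.6.
P75: r = 14.5; ranks 14–15 are 2711, 2745; interpolating gives 2728.
Difference: 2728 − 1349.6 = 1378.4.

1378.40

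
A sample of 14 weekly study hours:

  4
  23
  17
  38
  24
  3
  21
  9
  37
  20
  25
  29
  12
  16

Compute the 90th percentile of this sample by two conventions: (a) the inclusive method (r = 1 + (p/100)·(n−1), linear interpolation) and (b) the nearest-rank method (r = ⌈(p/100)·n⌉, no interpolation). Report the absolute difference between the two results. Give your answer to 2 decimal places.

2.40

Sorted: 3, 4, 9, 12, 16, 17, 20, 21, 23, 24, 25, 29, 37, 38.
n = 14.
(a) r = 12.7; between ranks 12 (29) and 13 (37): 34.6.
(b) the nearest-rank method: rank 13 → 37.
|34.6 − 37| = 2.4.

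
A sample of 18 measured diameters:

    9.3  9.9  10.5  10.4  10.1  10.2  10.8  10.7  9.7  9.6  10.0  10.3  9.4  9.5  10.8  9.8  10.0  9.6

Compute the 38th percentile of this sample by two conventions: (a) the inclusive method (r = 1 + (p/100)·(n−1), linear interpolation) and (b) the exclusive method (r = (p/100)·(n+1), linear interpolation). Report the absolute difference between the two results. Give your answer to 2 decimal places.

Sorted: 9.3, 9.4, 9.5, 9.6, 9.6, 9.7, 9.8, 9.9, 10.0, 10.0, 10.1, 10.2, 10.3, 10.4, 10.5, 10.7, 10.8, 10.8.
n = 18.
(a) r = 7.46; between ranks 7 (9.8) and 8 (9.9): 9.846.
(b) r = 7.22; between ranks 7 (9.8) and 8 (9.9): 9.822.
|9.846 − 9.822| = 0.024.

0.02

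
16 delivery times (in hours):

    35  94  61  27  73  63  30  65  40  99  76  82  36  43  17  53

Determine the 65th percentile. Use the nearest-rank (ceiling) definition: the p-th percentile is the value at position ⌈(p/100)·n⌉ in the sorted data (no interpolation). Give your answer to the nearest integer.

65

Sorted: 17, 27, 30, 35, 36, 40, 43, 53, 61, 63, 65, 73, 76, 82, 94, 99.
n = 16.
Position = ⌈65/100 · 16⌉ = ⌈10.4⌉ = 11.
The value at rank 11 is 65.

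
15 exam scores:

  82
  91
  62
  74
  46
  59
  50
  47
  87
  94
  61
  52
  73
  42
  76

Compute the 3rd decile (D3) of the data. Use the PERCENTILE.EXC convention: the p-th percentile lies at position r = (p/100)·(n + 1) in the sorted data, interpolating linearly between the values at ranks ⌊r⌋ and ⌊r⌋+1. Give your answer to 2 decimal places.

Sorted: 42, 46, 47, 50, 52, 59, 61, 62, 73, 74, 76, 82, 87, 91, 94.
n = 15.
r = (30/100)·(15 + 1) = 4.8.
Rank 4 is 50 and rank 5 is 52.
Interpolate: 50 + 0.8·(52 − 50) = 50 + 0.8·2 = 51.6.

51.60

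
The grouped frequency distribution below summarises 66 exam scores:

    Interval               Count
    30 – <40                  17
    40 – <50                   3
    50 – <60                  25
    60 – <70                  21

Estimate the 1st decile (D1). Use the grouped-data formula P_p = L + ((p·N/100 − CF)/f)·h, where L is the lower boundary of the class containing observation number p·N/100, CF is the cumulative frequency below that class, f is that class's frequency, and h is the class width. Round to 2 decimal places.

N = 66; target position k = 10/100 · 66 = 6.6.
Cumulative frequencies: 17, 20, 45, 66.
Observation 6.6 falls in the class 30 – <40.
L = 30, CF = 0, f = 17, h = 10.
P10 = 30 + ((6.6 − 0)/17)·10 = 30 + 3.88235 = 33.8824.

33.88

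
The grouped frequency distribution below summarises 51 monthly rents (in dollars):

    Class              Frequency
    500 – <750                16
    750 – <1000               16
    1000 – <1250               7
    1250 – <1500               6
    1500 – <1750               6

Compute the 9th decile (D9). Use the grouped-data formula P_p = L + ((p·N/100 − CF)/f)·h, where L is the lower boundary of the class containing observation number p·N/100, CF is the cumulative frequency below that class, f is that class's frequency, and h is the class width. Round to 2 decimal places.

N = 51; target position k = 90/100 · 51 = 45.9.
Cumulative frequencies: 16, 32, 39, 45, 51.
Observation 45.9 falls in the class 1500 – <1750.
L = 1500, CF = 45, f = 6, h = 250.
P90 = 1500 + ((45.9 − 45)/6)·250 = 1500 + 37.5 = 1537.5.

1537.50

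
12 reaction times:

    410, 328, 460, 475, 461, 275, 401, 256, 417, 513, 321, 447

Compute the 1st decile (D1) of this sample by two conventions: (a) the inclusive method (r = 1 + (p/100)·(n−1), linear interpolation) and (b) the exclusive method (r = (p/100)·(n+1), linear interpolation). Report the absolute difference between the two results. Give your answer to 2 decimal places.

17.90

Sorted: 256, 275, 321, 328, 401, 410, 417, 447, 460, 461, 475, 513.
n = 12.
(a) r = 2.1; between ranks 2 (275) and 3 (321): 279.6.
(b) r = 1.3; between ranks 1 (256) and 2 (275): 261.7.
|279.6 − 261.7| = 17.9.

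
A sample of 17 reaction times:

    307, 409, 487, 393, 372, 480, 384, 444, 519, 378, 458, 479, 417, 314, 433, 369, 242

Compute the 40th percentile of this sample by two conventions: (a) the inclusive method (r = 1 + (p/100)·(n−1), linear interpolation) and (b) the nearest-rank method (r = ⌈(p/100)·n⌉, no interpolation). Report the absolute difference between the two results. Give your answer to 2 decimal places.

Sorted: 242, 307, 314, 369, 372, 378, 384, 393, 409, 417, 433, 444, 458, 479, 480, 487, 519.
n = 17.
(a) r = 7.4; between ranks 7 (384) and 8 (393): 387.6.
(b) the nearest-rank method: rank 7 → 384.
|387.6 − 384| = 3.6.

3.60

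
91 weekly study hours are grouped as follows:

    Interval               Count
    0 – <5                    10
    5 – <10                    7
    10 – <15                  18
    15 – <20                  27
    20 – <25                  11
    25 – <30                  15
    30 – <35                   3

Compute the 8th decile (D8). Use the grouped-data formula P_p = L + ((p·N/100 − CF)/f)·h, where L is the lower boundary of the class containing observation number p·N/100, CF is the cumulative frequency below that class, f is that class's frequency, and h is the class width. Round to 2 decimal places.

N = 91; target position k = 80/100 · 91 = 72.8.
Cumulative frequencies: 10, 17, 35, 62, 73, 88, 91.
Observation 72.8 falls in the class 20 – <25.
L = 20, CF = 62, f = 11, h = 5.
P80 = 20 + ((72.8 − 62)/11)·5 = 20 + 4.90909 = 24.9091.

24.91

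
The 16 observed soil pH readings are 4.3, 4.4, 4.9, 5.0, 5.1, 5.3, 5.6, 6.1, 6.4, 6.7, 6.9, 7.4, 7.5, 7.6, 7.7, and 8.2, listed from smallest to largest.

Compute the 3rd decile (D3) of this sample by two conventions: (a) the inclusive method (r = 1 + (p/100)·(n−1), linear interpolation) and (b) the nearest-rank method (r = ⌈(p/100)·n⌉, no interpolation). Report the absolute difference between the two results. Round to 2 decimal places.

0.10

n = 16.
(a) r = 5.5; between ranks 5 (5.1) and 6 (5.3): 5.2.
(b) the nearest-rank method: rank 5 → 5.1.
|5.2 − 5.1| = 0.1.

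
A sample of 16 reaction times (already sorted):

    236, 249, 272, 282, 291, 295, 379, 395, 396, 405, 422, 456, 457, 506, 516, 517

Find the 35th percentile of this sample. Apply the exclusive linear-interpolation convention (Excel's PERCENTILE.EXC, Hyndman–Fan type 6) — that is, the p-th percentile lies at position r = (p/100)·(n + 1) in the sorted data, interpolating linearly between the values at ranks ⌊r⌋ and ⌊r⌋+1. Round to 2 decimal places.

n = 16.
r = (35/100)·(16 + 1) = 5.95.
Rank 5 is 291 and rank 6 is 295.
Interpolate: 291 + 0.95·(295 − 291) = 291 + 0.95·4 = 294.8.

294.80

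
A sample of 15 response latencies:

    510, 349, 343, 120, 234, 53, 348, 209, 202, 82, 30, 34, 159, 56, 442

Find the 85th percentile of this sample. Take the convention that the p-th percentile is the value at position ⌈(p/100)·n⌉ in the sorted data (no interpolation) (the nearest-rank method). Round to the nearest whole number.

Sorted: 30, 34, 53, 56, 82, 120, 159, 202, 209, 234, 343, 348, 349, 442, 510.
n = 15.
Position = ⌈85/100 · 15⌉ = ⌈12.75⌉ = 13.
The value at rank 13 is 349.

349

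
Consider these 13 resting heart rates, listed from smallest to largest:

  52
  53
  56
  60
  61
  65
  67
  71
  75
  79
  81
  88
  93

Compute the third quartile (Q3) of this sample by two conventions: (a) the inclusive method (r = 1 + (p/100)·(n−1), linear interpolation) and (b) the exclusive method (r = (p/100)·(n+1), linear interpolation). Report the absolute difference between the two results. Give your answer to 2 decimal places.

n = 13.
(a) r = 10 → value at rank 10 = 79.
(b) r = 10.5; between ranks 10 (79) and 11 (81): 80.
|79 − 80| = 1.

1.00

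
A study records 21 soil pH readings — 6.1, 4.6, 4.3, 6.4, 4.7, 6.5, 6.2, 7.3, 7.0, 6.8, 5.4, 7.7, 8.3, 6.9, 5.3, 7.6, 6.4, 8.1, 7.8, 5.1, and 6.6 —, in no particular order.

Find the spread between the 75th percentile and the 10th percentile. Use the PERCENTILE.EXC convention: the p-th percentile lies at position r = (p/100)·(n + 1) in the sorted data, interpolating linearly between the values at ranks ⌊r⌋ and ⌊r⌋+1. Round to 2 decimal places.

2.83

Sorted: 4.3, 4.6, 4.7, 5.1, 5.3, 5.4, 6.1, 6.2, 6.4, 6.4, 6.5, 6.6, 6.8, 6.9, 7.0, 7.3, 7.6, 7.7, 7.8, 8.1, 8.3.
n = 21.
P10: r = 2.2; ranks 2–3 are 4.6, 4.7; interpolating gives 4.62.
P75: r = 16.5; ranks 16–17 are 7.3, 7.6; interpolating gives 7.45.
Difference: 7.45 − 4.62 = 2.83.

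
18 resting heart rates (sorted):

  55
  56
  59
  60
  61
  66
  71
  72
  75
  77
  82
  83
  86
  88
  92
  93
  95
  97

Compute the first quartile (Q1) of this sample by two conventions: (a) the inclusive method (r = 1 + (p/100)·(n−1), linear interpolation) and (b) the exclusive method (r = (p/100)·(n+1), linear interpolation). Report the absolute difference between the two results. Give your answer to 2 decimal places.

1.50

n = 18.
(a) r = 5.25; between ranks 5 (61) and 6 (66): 62.25.
(b) r = 4.75; between ranks 4 (60) and 5 (61): 60.75.
|62.25 − 60.75| = 1.5.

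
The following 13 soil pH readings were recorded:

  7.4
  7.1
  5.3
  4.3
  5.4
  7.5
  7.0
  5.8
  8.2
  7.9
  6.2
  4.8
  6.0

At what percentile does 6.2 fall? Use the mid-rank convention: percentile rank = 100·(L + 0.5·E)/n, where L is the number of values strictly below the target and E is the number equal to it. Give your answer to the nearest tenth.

50.0

Sorted: 4.3, 4.8, 5.3, 5.4, 5.8, 6.0, 6.2, 7.0, 7.1, 7.4, 7.5, 7.9, 8.2.
Count below 6.2: L = 6; count equal: E = 1; n = 13.
Percentile rank = 100·(6 + 0.5·1)/13 = 100·6.5/13 = 50.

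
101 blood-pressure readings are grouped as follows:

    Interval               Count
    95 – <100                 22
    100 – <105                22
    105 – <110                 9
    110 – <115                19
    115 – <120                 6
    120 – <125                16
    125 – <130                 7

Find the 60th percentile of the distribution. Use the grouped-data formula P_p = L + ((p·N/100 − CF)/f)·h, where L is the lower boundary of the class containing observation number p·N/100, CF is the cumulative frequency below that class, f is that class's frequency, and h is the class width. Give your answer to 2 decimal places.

112.00

N = 101; target position k = 60/100 · 101 = 60.6.
Cumulative frequencies: 22, 44, 53, 72, 78, 94, 101.
Observation 60.6 falls in the class 110 – <115.
L = 110, CF = 53, f = 19, h = 5.
P60 = 110 + ((60.6 − 53)/19)·5 = 110 + 2 = 112.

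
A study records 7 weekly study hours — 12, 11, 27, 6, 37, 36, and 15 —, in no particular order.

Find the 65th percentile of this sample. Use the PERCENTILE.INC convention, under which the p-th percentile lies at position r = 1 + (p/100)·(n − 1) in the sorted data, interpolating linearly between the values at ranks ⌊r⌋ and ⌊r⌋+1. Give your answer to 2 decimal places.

Sorted: 6, 11, 12, 15, 27, 36, 37.
n = 7.
r = 1 + (65/100)·(7 − 1) = 1 + 3.9 = 4.9.
Rank 4 is 15 and rank 5 is 27.
Interpolate: 15 + 0.9·(27 − 15) = 15 + 0.9·12 = 25.8.

25.80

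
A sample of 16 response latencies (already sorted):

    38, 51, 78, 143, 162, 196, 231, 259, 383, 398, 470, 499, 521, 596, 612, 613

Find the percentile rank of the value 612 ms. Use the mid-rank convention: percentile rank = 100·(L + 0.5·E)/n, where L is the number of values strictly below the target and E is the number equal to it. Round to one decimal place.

Count below 612: L = 14; count equal: E = 1; n = 16.
Percentile rank = 100·(14 + 0.5·1)/16 = 100·14.5/16 = 90.62.

90.6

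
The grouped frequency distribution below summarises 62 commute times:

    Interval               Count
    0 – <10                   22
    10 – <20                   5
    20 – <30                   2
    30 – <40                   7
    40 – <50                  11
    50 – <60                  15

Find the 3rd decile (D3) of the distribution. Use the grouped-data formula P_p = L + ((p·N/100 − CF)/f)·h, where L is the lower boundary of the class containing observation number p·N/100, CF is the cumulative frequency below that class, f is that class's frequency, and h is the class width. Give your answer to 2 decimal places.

N = 62; target position k = 30/100 · 62 = 18.6.
Cumulative frequencies: 22, 27, 29, 36, 47, 62.
Observation 18.6 falls in the class 0 – <10.
L = 0, CF = 0, f = 22, h = 10.
P30 = 0 + ((18.6 − 0)/22)·10 = 0 + 8.45455 = 8.45455.

8.45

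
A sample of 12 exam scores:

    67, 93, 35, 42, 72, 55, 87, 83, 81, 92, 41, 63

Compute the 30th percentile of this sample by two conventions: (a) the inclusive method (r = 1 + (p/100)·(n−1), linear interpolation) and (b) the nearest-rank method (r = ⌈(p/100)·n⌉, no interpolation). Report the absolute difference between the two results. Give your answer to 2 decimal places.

Sorted: 35, 41, 42, 55, 63, 67, 72, 81, 83, 87, 92, 93.
n = 12.
(a) r = 4.3; between ranks 4 (55) and 5 (63): 57.4.
(b) the nearest-rank method: rank 4 → 55.
|57.4 − 55| = 2.4.

2.40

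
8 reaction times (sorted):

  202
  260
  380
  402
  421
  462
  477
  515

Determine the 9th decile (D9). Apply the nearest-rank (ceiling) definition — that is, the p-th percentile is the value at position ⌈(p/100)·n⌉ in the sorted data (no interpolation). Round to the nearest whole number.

n = 8.
Position = ⌈90/100 · 8⌉ = ⌈7.2⌉ = 8.
The value at rank 8 is 515.

515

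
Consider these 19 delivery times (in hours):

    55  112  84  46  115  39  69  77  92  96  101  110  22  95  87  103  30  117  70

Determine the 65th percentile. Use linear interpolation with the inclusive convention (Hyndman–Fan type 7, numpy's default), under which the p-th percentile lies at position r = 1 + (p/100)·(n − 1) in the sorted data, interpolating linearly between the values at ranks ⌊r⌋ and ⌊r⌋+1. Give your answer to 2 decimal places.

95.70

Sorted: 22, 30, 39, 46, 55, 69, 70, 77, 84, 87, 92, 95, 96, 101, 103, 110, 112, 115, 117.
n = 19.
r = 1 + (65/100)·(19 − 1) = 1 + 11.7 = 12.7.
Rank 12 is 95 and rank 13 is 96.
Interpolate: 95 + 0.7·(96 − 95) = 95 + 0.7·1 = 95.7.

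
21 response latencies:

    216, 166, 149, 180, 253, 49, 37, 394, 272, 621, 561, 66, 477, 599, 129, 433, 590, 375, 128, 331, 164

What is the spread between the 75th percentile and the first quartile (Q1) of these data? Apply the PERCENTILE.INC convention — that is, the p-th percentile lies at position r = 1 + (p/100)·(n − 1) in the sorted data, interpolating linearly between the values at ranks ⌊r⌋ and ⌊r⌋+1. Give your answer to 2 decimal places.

284.00

Sorted: 37, 49, 66, 128, 129, 149, 164, 166, 180, 216, 253, 272, 331, 375, 394, 433, 477, 561, 590, 599, 621.
n = 21.
P25: r = 6 (integer) → 149.
P75: r = 16 (integer) → 433.
Difference: 433 − 149 = 284.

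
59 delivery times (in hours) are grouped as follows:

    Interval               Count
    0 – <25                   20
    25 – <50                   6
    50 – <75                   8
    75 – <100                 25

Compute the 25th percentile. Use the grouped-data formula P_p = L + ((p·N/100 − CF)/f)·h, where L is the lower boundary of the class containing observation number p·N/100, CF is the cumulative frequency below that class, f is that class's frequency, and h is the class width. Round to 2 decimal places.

18.44

N = 59; target position k = 25/100 · 59 = 14.75.
Cumulative frequencies: 20, 26, 34, 59.
Observation 14.75 falls in the class 0 – <25.
L = 0, CF = 0, f = 20, h = 25.
P25 = 0 + ((14.75 − 0)/20)·25 = 0 + 18.4375 = 18.4375.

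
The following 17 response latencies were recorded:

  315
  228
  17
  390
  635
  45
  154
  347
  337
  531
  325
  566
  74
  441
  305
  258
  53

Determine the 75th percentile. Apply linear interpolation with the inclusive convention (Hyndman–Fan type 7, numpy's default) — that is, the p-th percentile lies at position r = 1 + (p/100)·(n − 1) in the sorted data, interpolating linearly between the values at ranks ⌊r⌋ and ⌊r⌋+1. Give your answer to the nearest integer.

Sorted: 17, 45, 53, 74, 154, 228, 258, 305, 315, 325, 337, 347, 390, 441, 531, 566, 635.
n = 17.
r = 1 + (75/100)·(17 − 1) = 1 + 12 = 13.
r is an integer, so P75 is the value at rank 13: 390.

390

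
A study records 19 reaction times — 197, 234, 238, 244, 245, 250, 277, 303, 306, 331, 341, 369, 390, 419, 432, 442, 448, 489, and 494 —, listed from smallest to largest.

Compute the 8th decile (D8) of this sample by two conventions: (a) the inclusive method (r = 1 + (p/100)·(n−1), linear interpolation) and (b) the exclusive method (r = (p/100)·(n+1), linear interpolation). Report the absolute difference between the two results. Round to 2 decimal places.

n = 19.
(a) r = 15.4; between ranks 15 (432) and 16 (442): 436.
(b) r = 16 → value at rank 16 = 442.
|436 − 442| = 6.

6.00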